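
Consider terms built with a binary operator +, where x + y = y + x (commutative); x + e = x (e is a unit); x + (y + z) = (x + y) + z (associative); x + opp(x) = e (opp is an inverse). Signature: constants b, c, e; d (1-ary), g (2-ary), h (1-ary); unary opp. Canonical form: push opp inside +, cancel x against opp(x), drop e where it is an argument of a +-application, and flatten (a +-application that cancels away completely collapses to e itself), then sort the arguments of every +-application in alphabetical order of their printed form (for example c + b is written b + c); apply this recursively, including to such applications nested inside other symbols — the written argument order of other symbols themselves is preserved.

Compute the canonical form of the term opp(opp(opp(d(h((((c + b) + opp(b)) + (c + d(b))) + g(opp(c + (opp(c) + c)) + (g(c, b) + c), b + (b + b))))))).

Answer: opp(d(h(c + c + d(b) + g(g(c, b), b + b + b))))

Derivation:
Push opp inside:  distribute opp over + and collapse double opp
Combine occurrences:  opp(d(h(c + c + d(b) + g(g(c, b), b + b + b))))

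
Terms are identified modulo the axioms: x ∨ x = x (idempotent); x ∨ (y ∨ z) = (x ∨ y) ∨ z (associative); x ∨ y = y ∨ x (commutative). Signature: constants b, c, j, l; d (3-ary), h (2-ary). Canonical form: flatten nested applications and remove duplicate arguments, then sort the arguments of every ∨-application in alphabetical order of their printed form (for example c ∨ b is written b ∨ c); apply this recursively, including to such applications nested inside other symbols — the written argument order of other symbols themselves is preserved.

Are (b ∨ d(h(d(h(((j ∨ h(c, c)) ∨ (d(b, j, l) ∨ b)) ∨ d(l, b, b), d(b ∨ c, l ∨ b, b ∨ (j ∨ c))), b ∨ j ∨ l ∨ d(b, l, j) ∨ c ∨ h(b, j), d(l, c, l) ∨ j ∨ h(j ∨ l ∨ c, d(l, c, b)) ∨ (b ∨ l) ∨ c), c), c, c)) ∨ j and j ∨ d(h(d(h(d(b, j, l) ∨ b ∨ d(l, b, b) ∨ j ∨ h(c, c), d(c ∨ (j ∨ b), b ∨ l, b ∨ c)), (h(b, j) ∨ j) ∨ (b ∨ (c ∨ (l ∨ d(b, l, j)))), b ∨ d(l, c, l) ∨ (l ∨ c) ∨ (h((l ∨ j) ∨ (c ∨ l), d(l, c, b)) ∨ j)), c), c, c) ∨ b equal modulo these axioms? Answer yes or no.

Answer: no — b ∨ d(h(d(h(b ∨ d(b, j, l) ∨ d(l, b, b) ∨ h(c, c) ∨ j, d(b ∨ c, b ∨ l, b ∨ c ∨ j)), b ∨ c ∨ d(b, l, j) ∨ h(b, j) ∨ j ∨ l, b ∨ c ∨ d(l, c, l) ∨ h(c ∨ j ∨ l, d(l, c, b)) ∨ j ∨ l), c), c, c) ∨ j vs b ∨ d(h(d(h(b ∨ d(b, j, l) ∨ d(l, b, b) ∨ h(c, c) ∨ j, d(b ∨ c ∨ j, b ∨ l, b ∨ c)), b ∨ c ∨ d(b, l, j) ∨ h(b, j) ∨ j ∨ l, b ∨ c ∨ d(l, c, l) ∨ h(c ∨ j ∨ l, d(l, c, b)) ∨ j ∨ l), c), c, c) ∨ j

Derivation:
Left:  (b ∨ d(h(d(h(((j ∨ h(c, c)) ∨ (d(b, j, l) ∨ b)) ∨ d(l, b, b), d(b ∨ c, l ∨ b, b ∨ (j ∨ c))), b ∨ j ∨ l ∨ d(b, l, j) ∨ c ∨ h(b, j), d(l, c, l) ∨ j ∨ h(j ∨ l ∨ c, d(l, c, b)) ∨ (b ∨ l) ∨ c), c), c, c)) ∨ j
  Un-nest:  b ∨ d(h(d(h(((j ∨ h(c, c)) ∨ (d(b, j, l) ∨ b)) ∨ d(l, b, b), d(b ∨ c, l ∨ b, b ∨ (j ∨ c))), b ∨ j ∨ l ∨ d(b, l, j) ∨ c ∨ h(b, j), d(l, c, l) ∨ j ∨ h(j ∨ l ∨ c, d(l, c, b)) ∨ (b ∨ l) ∨ c), c), c, c) ∨ j
  Inside:  d(h(d(h(((j ∨ h(c, c)) ∨ (d(b, j, l) ∨ b)) ∨ d(l, b, b), d(b ∨ c, l ∨ b, b ∨ (j ∨ c))), b ∨ j ∨ l ∨ d(b, l, j) ∨ c ∨ h(b, j), d(l, c, l) ∨ j ∨ h(j ∨ l ∨ c, d(l, c, b)) ∨ (b ∨ l) ∨ c), c), c, c)  →  d(h(d(h(b ∨ d(b, j, l) ∨ d(l, b, b) ∨ h(c, c) ∨ j, d(b ∨ c, b ∨ l, b ∨ c ∨ j)), b ∨ c ∨ d(b, l, j) ∨ h(b, j) ∨ j ∨ l, b ∨ c ∨ d(l, c, l) ∨ h(c ∨ j ∨ l, d(l, c, b)) ∨ j ∨ l), c), c, c)
  Sort:  b ∨ d(h(d(h(b ∨ d(b, j, l) ∨ d(l, b, b) ∨ h(c, c) ∨ j, d(b ∨ c, b ∨ l, b ∨ c ∨ j)), b ∨ c ∨ d(b, l, j) ∨ h(b, j) ∨ j ∨ l, b ∨ c ∨ d(l, c, l) ∨ h(c ∨ j ∨ l, d(l, c, b)) ∨ j ∨ l), c), c, c) ∨ j
Right:  j ∨ d(h(d(h(d(b, j, l) ∨ b ∨ d(l, b, b) ∨ j ∨ h(c, c), d(c ∨ (j ∨ b), b ∨ l, b ∨ c)), (h(b, j) ∨ j) ∨ (b ∨ (c ∨ (l ∨ d(b, l, j)))), b ∨ d(l, c, l) ∨ (l ∨ c) ∨ (h((l ∨ j) ∨ (c ∨ l), d(l, c, b)) ∨ j)), c), c, c) ∨ b
  Simplify inside:  d(h(d(h(d(b, j, l) ∨ b ∨ d(l, b, b) ∨ j ∨ h(c, c), d(c ∨ (j ∨ b), b ∨ l, b ∨ c)), (h(b, j) ∨ j) ∨ (b ∨ (c ∨ (l ∨ d(b, l, j)))), b ∨ d(l, c, l) ∨ (l ∨ c) ∨ (h((l ∨ j) ∨ (c ∨ l), d(l, c, b)) ∨ j)), c), c, c)  →  d(h(d(h(b ∨ d(b, j, l) ∨ d(l, b, b) ∨ h(c, c) ∨ j, d(b ∨ c ∨ j, b ∨ l, b ∨ c)), b ∨ c ∨ d(b, l, j) ∨ h(b, j) ∨ j ∨ l, b ∨ c ∨ d(l, c, l) ∨ h(c ∨ j ∨ l, d(l, c, b)) ∨ j ∨ l), c), c, c)
  Order the arguments:  b ∨ d(h(d(h(b ∨ d(b, j, l) ∨ d(l, b, b) ∨ h(c, c) ∨ j, d(b ∨ c ∨ j, b ∨ l, b ∨ c)), b ∨ c ∨ d(b, l, j) ∨ h(b, j) ∨ j ∨ l, b ∨ c ∨ d(l, c, l) ∨ h(c ∨ j ∨ l, d(l, c, b)) ∨ j ∨ l), c), c, c) ∨ j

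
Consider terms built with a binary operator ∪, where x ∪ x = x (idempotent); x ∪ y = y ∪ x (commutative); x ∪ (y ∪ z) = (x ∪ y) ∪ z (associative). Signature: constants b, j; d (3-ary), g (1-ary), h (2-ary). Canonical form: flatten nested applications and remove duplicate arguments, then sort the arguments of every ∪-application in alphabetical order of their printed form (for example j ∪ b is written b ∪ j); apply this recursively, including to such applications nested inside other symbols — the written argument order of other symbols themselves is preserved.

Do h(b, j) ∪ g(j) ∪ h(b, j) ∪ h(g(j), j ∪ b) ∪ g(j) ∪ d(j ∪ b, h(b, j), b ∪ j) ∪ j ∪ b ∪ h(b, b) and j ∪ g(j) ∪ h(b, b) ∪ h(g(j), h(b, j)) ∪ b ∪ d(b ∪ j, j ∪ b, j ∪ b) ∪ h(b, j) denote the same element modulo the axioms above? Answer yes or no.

Left:  h(b, j) ∪ g(j) ∪ h(b, j) ∪ h(g(j), j ∪ b) ∪ g(j) ∪ d(j ∪ b, h(b, j), b ∪ j) ∪ j ∪ b ∪ h(b, b)
  Canonicalize subterm:  h(g(j), j ∪ b)  →  h(g(j), b ∪ j)
  Simplify inside:  d(j ∪ b, h(b, j), b ∪ j)  →  d(b ∪ j, h(b, j), b ∪ j)
  Idempotence:  drop duplicate h(b, j), g(j)
  Sort:  b ∪ d(b ∪ j, h(b, j), b ∪ j) ∪ g(j) ∪ h(b, b) ∪ h(b, j) ∪ h(g(j), b ∪ j) ∪ j
Right:  j ∪ g(j) ∪ h(b, b) ∪ h(g(j), h(b, j)) ∪ b ∪ d(b ∪ j, j ∪ b, j ∪ b) ∪ h(b, j)
  Inside:  d(b ∪ j, j ∪ b, j ∪ b)  →  d(b ∪ j, b ∪ j, b ∪ j)
  Sort:  b ∪ d(b ∪ j, b ∪ j, b ∪ j) ∪ g(j) ∪ h(b, b) ∪ h(b, j) ∪ h(g(j), h(b, j)) ∪ j

Answer: no — b ∪ d(b ∪ j, h(b, j), b ∪ j) ∪ g(j) ∪ h(b, b) ∪ h(b, j) ∪ h(g(j), b ∪ j) ∪ j vs b ∪ d(b ∪ j, b ∪ j, b ∪ j) ∪ g(j) ∪ h(b, b) ∪ h(b, j) ∪ h(g(j), h(b, j)) ∪ j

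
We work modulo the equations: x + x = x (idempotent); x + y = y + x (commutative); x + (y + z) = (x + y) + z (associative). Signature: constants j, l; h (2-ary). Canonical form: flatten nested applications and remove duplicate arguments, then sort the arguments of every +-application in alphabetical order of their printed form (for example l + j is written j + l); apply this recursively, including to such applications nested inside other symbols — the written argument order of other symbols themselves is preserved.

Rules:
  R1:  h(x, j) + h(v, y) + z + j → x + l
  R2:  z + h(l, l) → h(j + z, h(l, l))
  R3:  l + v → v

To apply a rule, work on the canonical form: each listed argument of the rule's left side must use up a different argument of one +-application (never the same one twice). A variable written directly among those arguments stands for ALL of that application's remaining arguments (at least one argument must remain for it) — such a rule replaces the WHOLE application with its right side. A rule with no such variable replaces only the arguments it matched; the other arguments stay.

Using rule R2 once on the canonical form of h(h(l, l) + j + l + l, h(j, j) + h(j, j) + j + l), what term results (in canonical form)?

Canonical form:  h(h(l, l) + j + l, h(j, j) + j + l)
Apply R2:  consuming h(l, l);  z := j + l
Every leftover argument binds to the variable; the entire application is replaced.
Result:  h(h(j + l, h(l, l)), h(j, j) + j + l)

Answer: h(h(j + l, h(l, l)), h(j, j) + j + l)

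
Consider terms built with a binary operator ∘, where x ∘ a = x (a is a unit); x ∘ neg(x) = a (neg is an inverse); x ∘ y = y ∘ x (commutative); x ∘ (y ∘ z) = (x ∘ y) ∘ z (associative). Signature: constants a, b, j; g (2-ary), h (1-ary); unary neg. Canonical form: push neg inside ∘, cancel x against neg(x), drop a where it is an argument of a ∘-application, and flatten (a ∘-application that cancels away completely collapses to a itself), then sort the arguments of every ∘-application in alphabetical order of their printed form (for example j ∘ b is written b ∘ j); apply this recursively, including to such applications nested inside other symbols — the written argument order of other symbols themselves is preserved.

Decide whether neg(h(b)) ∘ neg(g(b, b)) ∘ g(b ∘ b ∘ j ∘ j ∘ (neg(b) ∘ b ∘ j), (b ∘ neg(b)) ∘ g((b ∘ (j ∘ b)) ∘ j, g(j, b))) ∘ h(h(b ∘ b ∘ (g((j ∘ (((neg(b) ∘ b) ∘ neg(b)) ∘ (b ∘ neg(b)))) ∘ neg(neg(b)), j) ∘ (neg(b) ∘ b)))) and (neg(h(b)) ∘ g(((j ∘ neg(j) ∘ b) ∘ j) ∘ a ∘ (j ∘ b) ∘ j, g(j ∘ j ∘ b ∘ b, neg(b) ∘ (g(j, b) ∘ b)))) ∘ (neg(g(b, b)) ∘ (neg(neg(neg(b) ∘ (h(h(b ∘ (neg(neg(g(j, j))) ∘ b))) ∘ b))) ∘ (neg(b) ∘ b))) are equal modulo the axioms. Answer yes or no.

Answer: yes — both canonical forms are g(b ∘ b ∘ j ∘ j ∘ j, g(b ∘ b ∘ j ∘ j, g(j, b))) ∘ h(h(b ∘ b ∘ g(j, j))) ∘ neg(g(b, b)) ∘ neg(h(b))

Derivation:
Left:  neg(h(b)) ∘ neg(g(b, b)) ∘ g(b ∘ b ∘ j ∘ j ∘ (neg(b) ∘ b ∘ j), (b ∘ neg(b)) ∘ g((b ∘ (j ∘ b)) ∘ j, g(j, b))) ∘ h(h(b ∘ b ∘ (g((j ∘ (((neg(b) ∘ b) ∘ neg(b)) ∘ (b ∘ neg(b)))) ∘ neg(neg(b)), j) ∘ (neg(b) ∘ b))))
  Push neg inside:  distribute neg over ∘ and collapse double neg
  Combine occurrences:  neg(h(b)) ∘ neg(g(b, b)) ∘ g(b ∘ b ∘ j ∘ j ∘ j, g(b ∘ b ∘ j ∘ j, g(j, b))) ∘ h(h(b ∘ b ∘ g(j, j)))
  Order the arguments:  g(b ∘ b ∘ j ∘ j ∘ j, g(b ∘ b ∘ j ∘ j, g(j, b))) ∘ h(h(b ∘ b ∘ g(j, j))) ∘ neg(g(b, b)) ∘ neg(h(b))
Right:  (neg(h(b)) ∘ g(((j ∘ neg(j) ∘ b) ∘ j) ∘ a ∘ (j ∘ b) ∘ j, g(j ∘ j ∘ b ∘ b, neg(b) ∘ (g(j, b) ∘ b)))) ∘ (neg(g(b, b)) ∘ (neg(neg(neg(b) ∘ (h(h(b ∘ (neg(neg(g(j, j))) ∘ b))) ∘ b))) ∘ (neg(b) ∘ b)))
  Push neg inside:  distribute neg over ∘ and collapse double neg
  Inverses cancel:  b cancels
  Collect terms:  neg(h(b)) ∘ g(b ∘ b ∘ j ∘ j ∘ j, g(b ∘ b ∘ j ∘ j, g(j, b))) ∘ neg(g(b, b)) ∘ h(h(b ∘ b ∘ g(j, j)))
  Sort:  g(b ∘ b ∘ j ∘ j ∘ j, g(b ∘ b ∘ j ∘ j, g(j, b))) ∘ h(h(b ∘ b ∘ g(j, j))) ∘ neg(g(b, b)) ∘ neg(h(b))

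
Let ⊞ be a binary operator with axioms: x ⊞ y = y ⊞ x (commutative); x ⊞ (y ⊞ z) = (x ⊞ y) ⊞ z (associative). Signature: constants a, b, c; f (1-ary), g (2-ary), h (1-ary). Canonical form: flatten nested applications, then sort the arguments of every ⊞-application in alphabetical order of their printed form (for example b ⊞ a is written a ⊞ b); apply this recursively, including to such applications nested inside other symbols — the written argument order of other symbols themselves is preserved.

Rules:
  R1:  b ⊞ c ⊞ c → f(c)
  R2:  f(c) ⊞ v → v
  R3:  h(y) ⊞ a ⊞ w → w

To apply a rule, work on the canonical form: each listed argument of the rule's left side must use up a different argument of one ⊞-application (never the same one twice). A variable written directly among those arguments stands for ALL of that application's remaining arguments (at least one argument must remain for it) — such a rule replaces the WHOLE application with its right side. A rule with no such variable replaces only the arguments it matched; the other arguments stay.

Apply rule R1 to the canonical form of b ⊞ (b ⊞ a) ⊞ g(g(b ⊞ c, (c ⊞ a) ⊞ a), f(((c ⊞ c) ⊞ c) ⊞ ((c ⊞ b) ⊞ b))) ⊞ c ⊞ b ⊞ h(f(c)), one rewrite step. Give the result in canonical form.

Answer: a ⊞ b ⊞ b ⊞ b ⊞ c ⊞ g(g(b ⊞ c, a ⊞ a ⊞ c), f(b ⊞ c ⊞ c ⊞ f(c))) ⊞ h(f(c))

Derivation:
Canonical form:  a ⊞ b ⊞ b ⊞ b ⊞ c ⊞ g(g(b ⊞ c, a ⊞ a ⊞ c), f(b ⊞ b ⊞ c ⊞ c ⊞ c ⊞ c)) ⊞ h(f(c))
R1 matches:  uses b, c, c
Giving:  a ⊞ b ⊞ b ⊞ b ⊞ c ⊞ g(g(b ⊞ c, a ⊞ a ⊞ c), f(b ⊞ c ⊞ c ⊞ f(c))) ⊞ h(f(c))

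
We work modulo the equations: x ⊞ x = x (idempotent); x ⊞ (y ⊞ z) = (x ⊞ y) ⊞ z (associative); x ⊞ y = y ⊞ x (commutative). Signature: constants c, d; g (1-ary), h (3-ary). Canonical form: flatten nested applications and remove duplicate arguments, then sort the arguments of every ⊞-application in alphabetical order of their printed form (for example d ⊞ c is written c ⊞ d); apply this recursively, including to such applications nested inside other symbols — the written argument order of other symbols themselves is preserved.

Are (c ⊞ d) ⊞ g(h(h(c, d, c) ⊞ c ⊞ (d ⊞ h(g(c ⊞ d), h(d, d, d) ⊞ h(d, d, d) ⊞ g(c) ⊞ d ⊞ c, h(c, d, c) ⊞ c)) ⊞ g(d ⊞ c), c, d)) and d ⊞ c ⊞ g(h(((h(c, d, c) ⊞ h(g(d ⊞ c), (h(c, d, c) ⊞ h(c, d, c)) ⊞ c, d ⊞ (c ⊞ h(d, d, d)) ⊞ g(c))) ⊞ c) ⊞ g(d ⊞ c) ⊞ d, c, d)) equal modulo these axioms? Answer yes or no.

Left:  (c ⊞ d) ⊞ g(h(h(c, d, c) ⊞ c ⊞ (d ⊞ h(g(c ⊞ d), h(d, d, d) ⊞ h(d, d, d) ⊞ g(c) ⊞ d ⊞ c, h(c, d, c) ⊞ c)) ⊞ g(d ⊞ c), c, d))
  Un-nest:  c ⊞ d ⊞ g(h(h(c, d, c) ⊞ c ⊞ (d ⊞ h(g(c ⊞ d), h(d, d, d) ⊞ h(d, d, d) ⊞ g(c) ⊞ d ⊞ c, h(c, d, c) ⊞ c)) ⊞ g(d ⊞ c), c, d))
  Canonicalize subterm:  g(h(h(c, d, c) ⊞ c ⊞ (d ⊞ h(g(c ⊞ d), h(d, d, d) ⊞ h(d, d, d) ⊞ g(c) ⊞ d ⊞ c, h(c, d, c) ⊞ c)) ⊞ g(d ⊞ c), c, d))  →  g(h(c ⊞ d ⊞ g(c ⊞ d) ⊞ h(c, d, c) ⊞ h(g(c ⊞ d), c ⊞ d ⊞ g(c) ⊞ h(d, d, d), c ⊞ h(c, d, c)), c, d))
  Order the arguments:  c ⊞ d ⊞ g(h(c ⊞ d ⊞ g(c ⊞ d) ⊞ h(c, d, c) ⊞ h(g(c ⊞ d), c ⊞ d ⊞ g(c) ⊞ h(d, d, d), c ⊞ h(c, d, c)), c, d))
Right:  d ⊞ c ⊞ g(h(((h(c, d, c) ⊞ h(g(d ⊞ c), (h(c, d, c) ⊞ h(c, d, c)) ⊞ c, d ⊞ (c ⊞ h(d, d, d)) ⊞ g(c))) ⊞ c) ⊞ g(d ⊞ c) ⊞ d, c, d))
  Canonicalize subterm:  g(h(((h(c, d, c) ⊞ h(g(d ⊞ c), (h(c, d, c) ⊞ h(c, d, c)) ⊞ c, d ⊞ (c ⊞ h(d, d, d)) ⊞ g(c))) ⊞ c) ⊞ g(d ⊞ c) ⊞ d, c, d))  →  g(h(c ⊞ d ⊞ g(c ⊞ d) ⊞ h(c, d, c) ⊞ h(g(c ⊞ d), c ⊞ h(c, d, c), c ⊞ d ⊞ g(c) ⊞ h(d, d, d)), c, d))
  Order the arguments:  c ⊞ d ⊞ g(h(c ⊞ d ⊞ g(c ⊞ d) ⊞ h(c, d, c) ⊞ h(g(c ⊞ d), c ⊞ h(c, d, c), c ⊞ d ⊞ g(c) ⊞ h(d, d, d)), c, d))

Answer: no — c ⊞ d ⊞ g(h(c ⊞ d ⊞ g(c ⊞ d) ⊞ h(c, d, c) ⊞ h(g(c ⊞ d), c ⊞ d ⊞ g(c) ⊞ h(d, d, d), c ⊞ h(c, d, c)), c, d)) vs c ⊞ d ⊞ g(h(c ⊞ d ⊞ g(c ⊞ d) ⊞ h(c, d, c) ⊞ h(g(c ⊞ d), c ⊞ h(c, d, c), c ⊞ d ⊞ g(c) ⊞ h(d, d, d)), c, d))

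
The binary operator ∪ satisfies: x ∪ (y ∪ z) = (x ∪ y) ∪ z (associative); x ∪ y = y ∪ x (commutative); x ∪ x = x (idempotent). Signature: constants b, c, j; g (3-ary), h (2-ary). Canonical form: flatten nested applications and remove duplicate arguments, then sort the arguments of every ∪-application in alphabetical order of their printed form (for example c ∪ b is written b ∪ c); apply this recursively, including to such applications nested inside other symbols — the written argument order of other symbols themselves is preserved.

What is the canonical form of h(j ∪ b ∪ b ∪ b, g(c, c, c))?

Descend into:  j ∪ b ∪ b ∪ b
Idempotence:  drop duplicate b, b
Order the arguments:  b ∪ j
Put back:  h(b ∪ j, g(c, c, c))

Answer: h(b ∪ j, g(c, c, c))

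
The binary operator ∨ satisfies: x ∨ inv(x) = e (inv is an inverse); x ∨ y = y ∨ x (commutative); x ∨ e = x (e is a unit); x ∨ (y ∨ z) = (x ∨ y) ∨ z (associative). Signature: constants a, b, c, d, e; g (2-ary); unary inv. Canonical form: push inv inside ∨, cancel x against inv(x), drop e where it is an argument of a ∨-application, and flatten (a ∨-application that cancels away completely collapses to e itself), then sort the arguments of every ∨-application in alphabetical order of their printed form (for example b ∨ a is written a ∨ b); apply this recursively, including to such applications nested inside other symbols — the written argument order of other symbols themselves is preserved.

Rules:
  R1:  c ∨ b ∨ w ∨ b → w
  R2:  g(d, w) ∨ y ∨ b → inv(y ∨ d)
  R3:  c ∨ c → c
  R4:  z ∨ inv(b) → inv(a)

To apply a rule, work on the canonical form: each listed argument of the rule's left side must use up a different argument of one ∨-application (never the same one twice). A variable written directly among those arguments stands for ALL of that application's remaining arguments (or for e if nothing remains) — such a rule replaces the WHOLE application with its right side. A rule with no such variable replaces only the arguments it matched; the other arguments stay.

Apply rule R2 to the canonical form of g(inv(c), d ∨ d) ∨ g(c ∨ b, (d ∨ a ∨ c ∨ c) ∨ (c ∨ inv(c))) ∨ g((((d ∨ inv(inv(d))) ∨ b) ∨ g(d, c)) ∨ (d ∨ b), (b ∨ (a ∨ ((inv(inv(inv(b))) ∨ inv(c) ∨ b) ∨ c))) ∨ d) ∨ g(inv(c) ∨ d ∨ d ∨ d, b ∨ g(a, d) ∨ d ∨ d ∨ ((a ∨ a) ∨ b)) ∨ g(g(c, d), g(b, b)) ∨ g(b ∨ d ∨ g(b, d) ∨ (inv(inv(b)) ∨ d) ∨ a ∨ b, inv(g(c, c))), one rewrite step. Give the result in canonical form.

Answer: g(a ∨ b ∨ b ∨ b ∨ d ∨ d ∨ g(b, d), inv(g(c, c))) ∨ g(b ∨ c, a ∨ c ∨ c ∨ d) ∨ g(d ∨ d ∨ d ∨ inv(c), a ∨ a ∨ b ∨ b ∨ d ∨ d ∨ g(a, d)) ∨ g(g(c, d), g(b, b)) ∨ g(inv(b) ∨ inv(d) ∨ inv(d) ∨ inv(d) ∨ inv(d), a ∨ b ∨ d) ∨ g(inv(c), d ∨ d)

Derivation:
Canonical form:  g(a ∨ b ∨ b ∨ b ∨ d ∨ d ∨ g(b, d), inv(g(c, c))) ∨ g(b ∨ b ∨ d ∨ d ∨ d ∨ g(d, c), a ∨ b ∨ d) ∨ g(b ∨ c, a ∨ c ∨ c ∨ d) ∨ g(d ∨ d ∨ d ∨ inv(c), a ∨ a ∨ b ∨ b ∨ d ∨ d ∨ g(a, d)) ∨ g(g(c, d), g(b, b)) ∨ g(inv(c), d ∨ d)
Match R2:  consume b, g(d, c);  w := c, y := b ∨ d ∨ d ∨ d
The extension variable absorbs all remaining arguments, so the whole application is rewritten.
New term:  g(a ∨ b ∨ b ∨ b ∨ d ∨ d ∨ g(b, d), inv(g(c, c))) ∨ g(b ∨ c, a ∨ c ∨ c ∨ d) ∨ g(d ∨ d ∨ d ∨ inv(c), a ∨ a ∨ b ∨ b ∨ d ∨ d ∨ g(a, d)) ∨ g(g(c, d), g(b, b)) ∨ g(inv(b) ∨ inv(d) ∨ inv(d) ∨ inv(d) ∨ inv(d), a ∨ b ∨ d) ∨ g(inv(c), d ∨ d)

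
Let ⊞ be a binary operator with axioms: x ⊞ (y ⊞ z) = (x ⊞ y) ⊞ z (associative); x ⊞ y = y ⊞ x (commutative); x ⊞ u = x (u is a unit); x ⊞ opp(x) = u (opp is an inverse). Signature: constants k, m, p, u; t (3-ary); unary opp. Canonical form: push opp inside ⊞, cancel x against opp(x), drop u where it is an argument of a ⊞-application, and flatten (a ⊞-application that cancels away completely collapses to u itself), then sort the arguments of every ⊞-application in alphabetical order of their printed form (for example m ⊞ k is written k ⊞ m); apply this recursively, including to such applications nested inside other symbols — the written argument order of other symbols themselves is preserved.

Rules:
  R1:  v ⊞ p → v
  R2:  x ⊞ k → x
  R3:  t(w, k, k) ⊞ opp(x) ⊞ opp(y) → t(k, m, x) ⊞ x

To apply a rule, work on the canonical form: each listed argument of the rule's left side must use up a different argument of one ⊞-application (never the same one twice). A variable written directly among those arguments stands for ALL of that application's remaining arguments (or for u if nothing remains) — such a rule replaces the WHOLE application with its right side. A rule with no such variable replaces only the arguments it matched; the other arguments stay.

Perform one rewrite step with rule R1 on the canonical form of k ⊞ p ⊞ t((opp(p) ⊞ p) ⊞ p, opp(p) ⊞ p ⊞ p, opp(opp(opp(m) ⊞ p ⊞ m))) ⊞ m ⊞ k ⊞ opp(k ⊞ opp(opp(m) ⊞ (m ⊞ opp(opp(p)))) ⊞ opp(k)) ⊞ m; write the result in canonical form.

Canonical form:  k ⊞ k ⊞ m ⊞ m ⊞ p ⊞ p ⊞ t(p, p, p)
Apply R1:  consuming p;  v := k ⊞ k ⊞ m ⊞ m ⊞ p ⊞ t(p, p, p)
Every leftover argument binds to the variable; the entire application is replaced.
Result:  k ⊞ k ⊞ m ⊞ m ⊞ p ⊞ t(p, p, p)

Answer: k ⊞ k ⊞ m ⊞ m ⊞ p ⊞ t(p, p, p)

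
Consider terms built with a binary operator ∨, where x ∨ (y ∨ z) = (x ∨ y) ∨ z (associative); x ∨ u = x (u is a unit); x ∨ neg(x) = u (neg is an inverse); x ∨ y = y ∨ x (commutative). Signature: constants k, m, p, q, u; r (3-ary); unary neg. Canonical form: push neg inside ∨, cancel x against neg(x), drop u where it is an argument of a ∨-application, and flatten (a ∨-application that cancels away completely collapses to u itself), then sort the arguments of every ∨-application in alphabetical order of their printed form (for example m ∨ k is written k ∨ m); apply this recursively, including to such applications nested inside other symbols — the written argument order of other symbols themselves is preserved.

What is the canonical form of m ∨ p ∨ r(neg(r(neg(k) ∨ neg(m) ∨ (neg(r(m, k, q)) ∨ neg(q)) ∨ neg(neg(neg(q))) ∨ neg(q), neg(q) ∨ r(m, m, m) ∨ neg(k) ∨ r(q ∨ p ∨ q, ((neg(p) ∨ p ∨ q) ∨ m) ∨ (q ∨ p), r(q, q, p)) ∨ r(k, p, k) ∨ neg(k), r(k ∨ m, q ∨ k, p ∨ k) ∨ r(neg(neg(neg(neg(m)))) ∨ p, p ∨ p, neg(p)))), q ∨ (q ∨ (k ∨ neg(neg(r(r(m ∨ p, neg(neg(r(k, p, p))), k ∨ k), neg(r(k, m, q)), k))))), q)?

Push neg inside:  distribute neg over ∨ and collapse double neg
Combine occurrences:  m ∨ p ∨ r(neg(r(neg(k) ∨ neg(m) ∨ neg(q) ∨ neg(q) ∨ neg(q) ∨ neg(r(m, k, q)), neg(k) ∨ neg(k) ∨ neg(q) ∨ r(k, p, k) ∨ r(m, m, m) ∨ r(p ∨ q ∨ q, m ∨ p ∨ q ∨ q, r(q, q, p)), r(k ∨ m, k ∨ q, k ∨ p) ∨ r(m ∨ p, p ∨ p, neg(p)))), k ∨ q ∨ q ∨ r(r(m ∨ p, r(k, p, p), k ∨ k), neg(r(k, m, q)), k), q)

Answer: m ∨ p ∨ r(neg(r(neg(k) ∨ neg(m) ∨ neg(q) ∨ neg(q) ∨ neg(q) ∨ neg(r(m, k, q)), neg(k) ∨ neg(k) ∨ neg(q) ∨ r(k, p, k) ∨ r(m, m, m) ∨ r(p ∨ q ∨ q, m ∨ p ∨ q ∨ q, r(q, q, p)), r(k ∨ m, k ∨ q, k ∨ p) ∨ r(m ∨ p, p ∨ p, neg(p)))), k ∨ q ∨ q ∨ r(r(m ∨ p, r(k, p, p), k ∨ k), neg(r(k, m, q)), k), q)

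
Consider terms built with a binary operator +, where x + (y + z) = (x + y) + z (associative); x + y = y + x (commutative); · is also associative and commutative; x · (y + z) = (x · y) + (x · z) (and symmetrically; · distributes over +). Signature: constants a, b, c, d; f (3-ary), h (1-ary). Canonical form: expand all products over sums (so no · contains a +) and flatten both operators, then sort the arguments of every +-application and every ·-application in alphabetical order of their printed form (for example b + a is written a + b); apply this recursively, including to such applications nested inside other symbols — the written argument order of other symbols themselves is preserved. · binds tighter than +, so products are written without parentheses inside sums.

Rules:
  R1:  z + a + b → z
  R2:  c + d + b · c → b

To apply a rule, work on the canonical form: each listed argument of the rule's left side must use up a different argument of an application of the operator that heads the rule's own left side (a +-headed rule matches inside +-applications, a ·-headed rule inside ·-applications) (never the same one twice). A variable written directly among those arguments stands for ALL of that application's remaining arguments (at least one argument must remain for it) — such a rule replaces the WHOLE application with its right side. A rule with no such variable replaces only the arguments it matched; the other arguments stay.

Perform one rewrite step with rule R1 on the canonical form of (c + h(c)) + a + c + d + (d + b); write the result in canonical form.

Answer: c + c + d + d + h(c)

Derivation:
Canonical form:  a + b + c + c + d + d + h(c)
Match R1:  consume a, b;  z := c + c + d + d + h(c)
Every leftover argument binds to the variable; the entire application is replaced.
New term:  c + c + d + d + h(c)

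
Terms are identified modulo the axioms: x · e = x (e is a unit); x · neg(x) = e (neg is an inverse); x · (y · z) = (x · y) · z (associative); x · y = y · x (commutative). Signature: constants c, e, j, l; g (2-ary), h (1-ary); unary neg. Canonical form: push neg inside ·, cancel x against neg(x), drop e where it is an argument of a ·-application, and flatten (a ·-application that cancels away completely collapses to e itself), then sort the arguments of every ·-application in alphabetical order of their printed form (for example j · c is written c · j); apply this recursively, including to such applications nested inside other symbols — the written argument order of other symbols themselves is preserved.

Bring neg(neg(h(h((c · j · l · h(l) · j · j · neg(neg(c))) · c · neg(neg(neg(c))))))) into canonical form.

Push neg inside:  distribute neg over · and collapse double neg
Collect:  h(h(c · c · h(l) · j · j · j · l))

Answer: h(h(c · c · h(l) · j · j · j · l))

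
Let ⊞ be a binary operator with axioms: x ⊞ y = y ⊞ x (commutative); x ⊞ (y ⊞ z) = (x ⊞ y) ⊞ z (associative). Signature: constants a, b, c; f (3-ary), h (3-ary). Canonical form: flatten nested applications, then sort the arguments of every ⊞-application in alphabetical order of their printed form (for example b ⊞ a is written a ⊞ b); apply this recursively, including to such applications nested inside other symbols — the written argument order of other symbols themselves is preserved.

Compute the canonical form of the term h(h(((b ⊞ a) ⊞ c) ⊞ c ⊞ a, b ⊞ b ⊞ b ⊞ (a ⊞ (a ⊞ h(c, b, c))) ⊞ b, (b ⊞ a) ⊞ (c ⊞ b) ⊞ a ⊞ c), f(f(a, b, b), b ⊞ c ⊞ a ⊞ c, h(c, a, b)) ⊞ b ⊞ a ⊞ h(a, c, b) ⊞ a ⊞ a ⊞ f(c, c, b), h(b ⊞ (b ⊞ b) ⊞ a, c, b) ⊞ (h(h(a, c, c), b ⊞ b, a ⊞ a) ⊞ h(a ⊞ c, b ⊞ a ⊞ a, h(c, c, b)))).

Answer: h(h(a ⊞ a ⊞ b ⊞ c ⊞ c, a ⊞ a ⊞ b ⊞ b ⊞ b ⊞ b ⊞ h(c, b, c), a ⊞ a ⊞ b ⊞ b ⊞ c ⊞ c), a ⊞ a ⊞ a ⊞ b ⊞ f(c, c, b) ⊞ f(f(a, b, b), a ⊞ b ⊞ c ⊞ c, h(c, a, b)) ⊞ h(a, c, b), h(a ⊞ b ⊞ b ⊞ b, c, b) ⊞ h(a ⊞ c, a ⊞ a ⊞ b, h(c, c, b)) ⊞ h(h(a, c, c), b ⊞ b, a ⊞ a))

Derivation:
Focus inside:  h(b ⊞ (b ⊞ b) ⊞ a, c, b) ⊞ (h(h(a, c, c), b ⊞ b, a ⊞ a) ⊞ h(a ⊞ c, b ⊞ a ⊞ a, h(c, c, b)))
Un-nest:  h(b ⊞ (b ⊞ b) ⊞ a, c, b) ⊞ h(h(a, c, c), b ⊞ b, a ⊞ a) ⊞ h(a ⊞ c, b ⊞ a ⊞ a, h(c, c, b))
Simplify inside:  h(b ⊞ (b ⊞ b) ⊞ a, c, b)  →  h(a ⊞ b ⊞ b ⊞ b, c, b)
Simplify inside:  h(a ⊞ c, b ⊞ a ⊞ a, h(c, c, b))  →  h(a ⊞ c, a ⊞ a ⊞ b, h(c, c, b))
Sort:  h(a ⊞ b ⊞ b ⊞ b, c, b) ⊞ h(a ⊞ c, a ⊞ a ⊞ b, h(c, c, b)) ⊞ h(h(a, c, c), b ⊞ b, a ⊞ a)
Reassemble:  h(h(a ⊞ a ⊞ b ⊞ c ⊞ c, a ⊞ a ⊞ b ⊞ b ⊞ b ⊞ b ⊞ h(c, b, c), a ⊞ a ⊞ b ⊞ b ⊞ c ⊞ c), a ⊞ a ⊞ a ⊞ b ⊞ f(c, c, b) ⊞ f(f(a, b, b), a ⊞ b ⊞ c ⊞ c, h(c, a, b)) ⊞ h(a, c, b), h(a ⊞ b ⊞ b ⊞ b, c, b) ⊞ h(a ⊞ c, a ⊞ a ⊞ b, h(c, c, b)) ⊞ h(h(a, c, c), b ⊞ b, a ⊞ a))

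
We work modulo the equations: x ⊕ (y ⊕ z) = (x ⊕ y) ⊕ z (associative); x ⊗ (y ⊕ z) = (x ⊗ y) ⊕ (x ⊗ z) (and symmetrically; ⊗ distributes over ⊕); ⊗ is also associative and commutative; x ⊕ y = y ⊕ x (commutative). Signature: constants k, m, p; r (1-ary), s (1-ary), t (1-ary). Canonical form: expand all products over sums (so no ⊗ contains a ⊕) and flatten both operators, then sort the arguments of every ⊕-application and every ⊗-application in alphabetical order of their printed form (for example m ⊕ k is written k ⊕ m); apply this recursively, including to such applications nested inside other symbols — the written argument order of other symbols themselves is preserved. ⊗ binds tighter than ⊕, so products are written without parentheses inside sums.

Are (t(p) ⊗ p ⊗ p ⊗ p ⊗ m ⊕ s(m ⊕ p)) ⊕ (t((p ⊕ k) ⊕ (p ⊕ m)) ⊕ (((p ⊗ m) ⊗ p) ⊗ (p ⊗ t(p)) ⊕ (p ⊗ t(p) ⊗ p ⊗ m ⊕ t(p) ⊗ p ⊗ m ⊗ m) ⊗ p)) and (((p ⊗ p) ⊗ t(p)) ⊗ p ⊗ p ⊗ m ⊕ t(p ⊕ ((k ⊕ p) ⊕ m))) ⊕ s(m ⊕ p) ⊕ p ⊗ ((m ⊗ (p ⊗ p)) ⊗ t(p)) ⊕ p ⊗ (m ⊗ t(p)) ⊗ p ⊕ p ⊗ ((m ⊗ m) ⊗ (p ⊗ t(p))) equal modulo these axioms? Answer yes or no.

Left:  (t(p) ⊗ p ⊗ p ⊗ p ⊗ m ⊕ s(m ⊕ p)) ⊕ (t((p ⊕ k) ⊕ (p ⊕ m)) ⊕ (((p ⊗ m) ⊗ p) ⊗ (p ⊗ t(p)) ⊕ (p ⊗ t(p) ⊗ p ⊗ m ⊕ t(p) ⊗ p ⊗ m ⊗ m) ⊗ p))
  Expand:  m ⊗ p ⊗ p ⊗ p ⊗ t(p) ⊕ s(m ⊕ p) ⊕ t(k ⊕ m ⊕ p ⊕ p) ⊕ m ⊗ p ⊗ p ⊗ p ⊗ t(p) ⊕ m ⊗ p ⊗ p ⊗ p ⊗ t(p) ⊕ m ⊗ m ⊗ p ⊗ p ⊗ t(p)
  Sort arguments:  m ⊗ m ⊗ p ⊗ p ⊗ t(p) ⊕ m ⊗ p ⊗ p ⊗ p ⊗ t(p) ⊕ m ⊗ p ⊗ p ⊗ p ⊗ t(p) ⊕ m ⊗ p ⊗ p ⊗ p ⊗ t(p) ⊕ s(m ⊕ p) ⊕ t(k ⊕ m ⊕ p ⊕ p)
Right:  (((p ⊗ p) ⊗ t(p)) ⊗ p ⊗ p ⊗ m ⊕ t(p ⊕ ((k ⊕ p) ⊕ m))) ⊕ s(m ⊕ p) ⊕ p ⊗ ((m ⊗ (p ⊗ p)) ⊗ t(p)) ⊕ p ⊗ (m ⊗ t(p)) ⊗ p ⊕ p ⊗ ((m ⊗ m) ⊗ (p ⊗ t(p)))
  Merge nested applications:  m ⊗ p ⊗ p ⊗ p ⊗ p ⊗ t(p) ⊕ t(k ⊕ m ⊕ p ⊕ p) ⊕ s(m ⊕ p) ⊕ m ⊗ p ⊗ p ⊗ p ⊗ t(p) ⊕ m ⊗ p ⊗ p ⊗ t(p) ⊕ m ⊗ m ⊗ p ⊗ p ⊗ t(p)
  Sort arguments:  m ⊗ m ⊗ p ⊗ p ⊗ t(p) ⊕ m ⊗ p ⊗ p ⊗ p ⊗ p ⊗ t(p) ⊕ m ⊗ p ⊗ p ⊗ p ⊗ t(p) ⊕ m ⊗ p ⊗ p ⊗ t(p) ⊕ s(m ⊕ p) ⊕ t(k ⊕ m ⊕ p ⊕ p)

Answer: no — m ⊗ m ⊗ p ⊗ p ⊗ t(p) ⊕ m ⊗ p ⊗ p ⊗ p ⊗ t(p) ⊕ m ⊗ p ⊗ p ⊗ p ⊗ t(p) ⊕ m ⊗ p ⊗ p ⊗ p ⊗ t(p) ⊕ s(m ⊕ p) ⊕ t(k ⊕ m ⊕ p ⊕ p) vs m ⊗ m ⊗ p ⊗ p ⊗ t(p) ⊕ m ⊗ p ⊗ p ⊗ p ⊗ p ⊗ t(p) ⊕ m ⊗ p ⊗ p ⊗ p ⊗ t(p) ⊕ m ⊗ p ⊗ p ⊗ t(p) ⊕ s(m ⊕ p) ⊕ t(k ⊕ m ⊕ p ⊕ p)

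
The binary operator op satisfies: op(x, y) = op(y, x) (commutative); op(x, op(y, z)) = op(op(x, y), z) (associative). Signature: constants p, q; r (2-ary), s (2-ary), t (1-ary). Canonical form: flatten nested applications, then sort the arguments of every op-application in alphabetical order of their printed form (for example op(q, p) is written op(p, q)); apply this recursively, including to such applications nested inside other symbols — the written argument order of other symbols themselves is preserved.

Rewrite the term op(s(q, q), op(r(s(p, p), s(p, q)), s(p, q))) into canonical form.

Answer: op(r(s(p, p), s(p, q)), s(p, q), s(q, q))

Derivation:
Merge nested applications:  op(s(q, q), r(s(p, p), s(p, q)), s(p, q))
Order the arguments:  op(r(s(p, p), s(p, q)), s(p, q), s(q, q))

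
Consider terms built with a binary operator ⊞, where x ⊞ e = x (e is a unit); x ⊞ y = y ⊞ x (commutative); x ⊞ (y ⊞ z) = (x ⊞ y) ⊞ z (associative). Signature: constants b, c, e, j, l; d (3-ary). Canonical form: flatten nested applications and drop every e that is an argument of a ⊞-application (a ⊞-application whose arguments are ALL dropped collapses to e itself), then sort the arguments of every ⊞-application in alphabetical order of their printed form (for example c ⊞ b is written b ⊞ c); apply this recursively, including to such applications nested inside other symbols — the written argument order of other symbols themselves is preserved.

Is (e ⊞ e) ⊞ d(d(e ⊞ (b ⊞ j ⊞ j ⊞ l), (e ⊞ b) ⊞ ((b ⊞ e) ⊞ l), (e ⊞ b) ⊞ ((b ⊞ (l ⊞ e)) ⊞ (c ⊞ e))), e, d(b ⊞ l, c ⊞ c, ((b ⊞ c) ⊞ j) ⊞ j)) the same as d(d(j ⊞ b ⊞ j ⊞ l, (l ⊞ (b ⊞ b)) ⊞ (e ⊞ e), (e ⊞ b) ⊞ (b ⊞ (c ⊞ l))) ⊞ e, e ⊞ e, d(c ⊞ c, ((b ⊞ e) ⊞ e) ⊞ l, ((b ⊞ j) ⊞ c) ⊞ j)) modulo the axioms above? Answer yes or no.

Left:  (e ⊞ e) ⊞ d(d(e ⊞ (b ⊞ j ⊞ j ⊞ l), (e ⊞ b) ⊞ ((b ⊞ e) ⊞ l), (e ⊞ b) ⊞ ((b ⊞ (l ⊞ e)) ⊞ (c ⊞ e))), e, d(b ⊞ l, c ⊞ c, ((b ⊞ c) ⊞ j) ⊞ j))
  Un-nest:  e ⊞ e ⊞ d(d(e ⊞ (b ⊞ j ⊞ j ⊞ l), (e ⊞ b) ⊞ ((b ⊞ e) ⊞ l), (e ⊞ b) ⊞ ((b ⊞ (l ⊞ e)) ⊞ (c ⊞ e))), e, d(b ⊞ l, c ⊞ c, ((b ⊞ c) ⊞ j) ⊞ j))
  Inside:  d(d(e ⊞ (b ⊞ j ⊞ j ⊞ l), (e ⊞ b) ⊞ ((b ⊞ e) ⊞ l), (e ⊞ b) ⊞ ((b ⊞ (l ⊞ e)) ⊞ (c ⊞ e))), e, d(b ⊞ l, c ⊞ c, ((b ⊞ c) ⊞ j) ⊞ j))  →  d(d(b ⊞ j ⊞ j ⊞ l, b ⊞ b ⊞ l, b ⊞ b ⊞ c ⊞ l), e, d(b ⊞ l, c ⊞ c, b ⊞ c ⊞ j ⊞ j))
  Units out:  drop e (×2)
  Order the arguments:  d(d(b ⊞ j ⊞ j ⊞ l, b ⊞ b ⊞ l, b ⊞ b ⊞ c ⊞ l), e, d(b ⊞ l, c ⊞ c, b ⊞ c ⊞ j ⊞ j))
Right:  d(d(j ⊞ b ⊞ j ⊞ l, (l ⊞ (b ⊞ b)) ⊞ (e ⊞ e), (e ⊞ b) ⊞ (b ⊞ (c ⊞ l))) ⊞ e, e ⊞ e, d(c ⊞ c, ((b ⊞ e) ⊞ e) ⊞ l, ((b ⊞ j) ⊞ c) ⊞ j))
  Work inside:  d(j ⊞ b ⊞ j ⊞ l, (l ⊞ (b ⊞ b)) ⊞ (e ⊞ e), (e ⊞ b) ⊞ (b ⊞ (c ⊞ l))) ⊞ e
  Inside:  d(j ⊞ b ⊞ j ⊞ l, (l ⊞ (b ⊞ b)) ⊞ (e ⊞ e), (e ⊞ b) ⊞ (b ⊞ (c ⊞ l)))  →  d(b ⊞ j ⊞ j ⊞ l, b ⊞ b ⊞ l, b ⊞ b ⊞ c ⊞ l)
  Drop the unit:  drop e
  Sort:  d(b ⊞ j ⊞ j ⊞ l, b ⊞ b ⊞ l, b ⊞ b ⊞ c ⊞ l)
  Rebuild:  d(d(b ⊞ j ⊞ j ⊞ l, b ⊞ b ⊞ l, b ⊞ b ⊞ c ⊞ l), e, d(c ⊞ c, b ⊞ l, b ⊞ c ⊞ j ⊞ j))

Answer: no — d(d(b ⊞ j ⊞ j ⊞ l, b ⊞ b ⊞ l, b ⊞ b ⊞ c ⊞ l), e, d(b ⊞ l, c ⊞ c, b ⊞ c ⊞ j ⊞ j)) vs d(d(b ⊞ j ⊞ j ⊞ l, b ⊞ b ⊞ l, b ⊞ b ⊞ c ⊞ l), e, d(c ⊞ c, b ⊞ l, b ⊞ c ⊞ j ⊞ j))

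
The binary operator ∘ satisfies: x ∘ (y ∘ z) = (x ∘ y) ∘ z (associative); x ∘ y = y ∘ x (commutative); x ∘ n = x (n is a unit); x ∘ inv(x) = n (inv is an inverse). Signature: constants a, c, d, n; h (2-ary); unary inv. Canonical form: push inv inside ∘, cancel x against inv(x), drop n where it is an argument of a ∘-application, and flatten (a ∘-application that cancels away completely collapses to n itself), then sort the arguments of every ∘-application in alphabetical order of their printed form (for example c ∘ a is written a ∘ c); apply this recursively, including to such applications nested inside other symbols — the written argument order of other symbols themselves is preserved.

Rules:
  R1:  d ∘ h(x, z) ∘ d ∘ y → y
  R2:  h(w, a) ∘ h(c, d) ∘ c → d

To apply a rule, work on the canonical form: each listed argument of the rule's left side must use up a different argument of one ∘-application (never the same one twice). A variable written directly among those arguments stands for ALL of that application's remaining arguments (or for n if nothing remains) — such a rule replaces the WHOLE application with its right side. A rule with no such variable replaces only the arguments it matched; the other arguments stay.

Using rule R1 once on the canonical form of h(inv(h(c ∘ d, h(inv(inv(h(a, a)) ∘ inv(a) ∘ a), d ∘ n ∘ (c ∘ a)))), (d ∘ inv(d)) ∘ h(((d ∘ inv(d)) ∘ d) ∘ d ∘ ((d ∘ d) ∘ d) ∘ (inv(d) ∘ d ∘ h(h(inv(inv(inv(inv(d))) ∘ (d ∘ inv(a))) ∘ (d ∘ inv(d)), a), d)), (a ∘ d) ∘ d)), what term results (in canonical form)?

Canonical form:  h(inv(h(c ∘ d, h(h(a, a), a ∘ c ∘ d))), h(d ∘ d ∘ d ∘ d ∘ d ∘ h(h(a, a), d), a ∘ d ∘ d))
Match R1:  consume d, d, h(h(a, a), d);  x := h(a, a), y := d ∘ d ∘ d, z := d
The variable takes the whole remainder — replace the entire application.
Giving:  h(inv(h(c ∘ d, h(h(a, a), a ∘ c ∘ d))), h(d ∘ d ∘ d, a ∘ d ∘ d))

Answer: h(inv(h(c ∘ d, h(h(a, a), a ∘ c ∘ d))), h(d ∘ d ∘ d, a ∘ d ∘ d))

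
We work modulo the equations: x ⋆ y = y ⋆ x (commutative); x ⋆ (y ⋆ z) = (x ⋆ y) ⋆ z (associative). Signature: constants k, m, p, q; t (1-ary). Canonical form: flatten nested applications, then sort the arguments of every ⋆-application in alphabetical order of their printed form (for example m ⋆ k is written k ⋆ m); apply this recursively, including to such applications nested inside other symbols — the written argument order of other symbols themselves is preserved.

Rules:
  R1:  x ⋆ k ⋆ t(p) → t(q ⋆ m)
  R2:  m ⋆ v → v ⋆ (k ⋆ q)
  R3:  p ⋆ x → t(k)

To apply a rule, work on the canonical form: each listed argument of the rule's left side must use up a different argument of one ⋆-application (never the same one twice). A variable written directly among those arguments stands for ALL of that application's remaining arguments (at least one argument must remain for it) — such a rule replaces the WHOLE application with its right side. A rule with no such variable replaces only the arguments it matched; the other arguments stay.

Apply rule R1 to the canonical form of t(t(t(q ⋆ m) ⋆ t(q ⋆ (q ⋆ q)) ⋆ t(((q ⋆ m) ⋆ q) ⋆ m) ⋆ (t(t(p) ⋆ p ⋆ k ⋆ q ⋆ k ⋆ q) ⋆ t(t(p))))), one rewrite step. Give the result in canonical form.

Canonical form:  t(t(t(k ⋆ k ⋆ p ⋆ q ⋆ q ⋆ t(p)) ⋆ t(m ⋆ m ⋆ q ⋆ q) ⋆ t(m ⋆ q) ⋆ t(q ⋆ q ⋆ q) ⋆ t(t(p))))
R1 matches:  uses k, t(p);  x := k ⋆ p ⋆ q ⋆ q
Every leftover argument binds to the variable; the entire application is replaced.
New term:  t(t(t(m ⋆ m ⋆ q ⋆ q) ⋆ t(m ⋆ q) ⋆ t(q ⋆ q ⋆ q) ⋆ t(t(m ⋆ q)) ⋆ t(t(p))))

Answer: t(t(t(m ⋆ m ⋆ q ⋆ q) ⋆ t(m ⋆ q) ⋆ t(q ⋆ q ⋆ q) ⋆ t(t(m ⋆ q)) ⋆ t(t(p))))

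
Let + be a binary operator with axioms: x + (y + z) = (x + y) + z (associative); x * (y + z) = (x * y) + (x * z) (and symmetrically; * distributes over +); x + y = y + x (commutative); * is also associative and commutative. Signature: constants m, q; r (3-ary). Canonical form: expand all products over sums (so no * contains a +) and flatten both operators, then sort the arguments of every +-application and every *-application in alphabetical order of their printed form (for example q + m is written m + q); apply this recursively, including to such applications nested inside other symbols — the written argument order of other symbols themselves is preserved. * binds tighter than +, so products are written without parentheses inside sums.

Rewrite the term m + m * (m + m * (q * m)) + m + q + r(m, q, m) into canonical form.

Expand products over sums:  m + m * m + m * m * m * q + m + q + r(m, q, m)
Order the arguments:  m + m + m * m + m * m * m * q + q + r(m, q, m)

Answer: m + m + m * m + m * m * m * q + q + r(m, q, m)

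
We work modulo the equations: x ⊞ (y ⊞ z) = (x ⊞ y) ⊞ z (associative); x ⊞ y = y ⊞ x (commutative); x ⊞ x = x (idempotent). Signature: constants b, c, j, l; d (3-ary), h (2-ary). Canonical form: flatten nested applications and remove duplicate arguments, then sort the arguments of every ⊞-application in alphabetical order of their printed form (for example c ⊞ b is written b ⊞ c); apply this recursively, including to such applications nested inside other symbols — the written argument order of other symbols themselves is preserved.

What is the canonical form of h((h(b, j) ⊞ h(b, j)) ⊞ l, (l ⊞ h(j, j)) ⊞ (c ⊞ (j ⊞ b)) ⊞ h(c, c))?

Descend into:  (l ⊞ h(j, j)) ⊞ (c ⊞ (j ⊞ b)) ⊞ h(c, c)
Merge nested applications:  l ⊞ h(j, j) ⊞ c ⊞ j ⊞ b ⊞ h(c, c)
Order the arguments:  b ⊞ c ⊞ h(c, c) ⊞ h(j, j) ⊞ j ⊞ l
Rebuild:  h(h(b, j) ⊞ l, b ⊞ c ⊞ h(c, c) ⊞ h(j, j) ⊞ j ⊞ l)

Answer: h(h(b, j) ⊞ l, b ⊞ c ⊞ h(c, c) ⊞ h(j, j) ⊞ j ⊞ l)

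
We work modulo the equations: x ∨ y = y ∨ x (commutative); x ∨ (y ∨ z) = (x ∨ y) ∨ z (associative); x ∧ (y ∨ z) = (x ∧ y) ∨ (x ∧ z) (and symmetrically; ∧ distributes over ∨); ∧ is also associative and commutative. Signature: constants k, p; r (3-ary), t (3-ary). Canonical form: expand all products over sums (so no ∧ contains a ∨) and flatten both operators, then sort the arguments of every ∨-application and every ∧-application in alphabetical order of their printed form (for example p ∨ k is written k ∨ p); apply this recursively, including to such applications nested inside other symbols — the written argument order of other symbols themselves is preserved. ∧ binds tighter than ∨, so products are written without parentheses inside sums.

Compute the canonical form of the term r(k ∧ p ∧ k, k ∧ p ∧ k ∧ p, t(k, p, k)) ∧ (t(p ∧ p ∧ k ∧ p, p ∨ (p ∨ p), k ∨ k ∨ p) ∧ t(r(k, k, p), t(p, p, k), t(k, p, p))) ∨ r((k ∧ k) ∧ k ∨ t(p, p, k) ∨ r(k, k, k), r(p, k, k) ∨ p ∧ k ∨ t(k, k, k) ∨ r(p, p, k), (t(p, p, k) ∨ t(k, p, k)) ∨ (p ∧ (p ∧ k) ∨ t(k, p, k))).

Answer: r(k ∧ k ∧ k ∨ r(k, k, k) ∨ t(p, p, k), k ∧ p ∨ r(p, k, k) ∨ r(p, p, k) ∨ t(k, k, k), k ∧ p ∧ p ∨ t(k, p, k) ∨ t(k, p, k) ∨ t(p, p, k)) ∨ r(k ∧ k ∧ p, k ∧ k ∧ p ∧ p, t(k, p, k)) ∧ t(k ∧ p ∧ p ∧ p, p ∨ p ∨ p, k ∨ k ∨ p) ∧ t(r(k, k, p), t(p, p, k), t(k, p, p))

Derivation:
Flatten:  r(k ∧ k ∧ p, k ∧ k ∧ p ∧ p, t(k, p, k)) ∧ t(k ∧ p ∧ p ∧ p, p ∨ p ∨ p, k ∨ k ∨ p) ∧ t(r(k, k, p), t(p, p, k), t(k, p, p)) ∨ r(k ∧ k ∧ k ∨ r(k, k, k) ∨ t(p, p, k), k ∧ p ∨ r(p, k, k) ∨ r(p, p, k) ∨ t(k, k, k), k ∧ p ∧ p ∨ t(k, p, k) ∨ t(k, p, k) ∨ t(p, p, k))
Sort arguments:  r(k ∧ k ∧ k ∨ r(k, k, k) ∨ t(p, p, k), k ∧ p ∨ r(p, k, k) ∨ r(p, p, k) ∨ t(k, k, k), k ∧ p ∧ p ∨ t(k, p, k) ∨ t(k, p, k) ∨ t(p, p, k)) ∨ r(k ∧ k ∧ p, k ∧ k ∧ p ∧ p, t(k, p, k)) ∧ t(k ∧ p ∧ p ∧ p, p ∨ p ∨ p, k ∨ k ∨ p) ∧ t(r(k, k, p), t(p, p, k), t(k, p, p))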